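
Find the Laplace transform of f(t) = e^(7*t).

L{e^(7t)} = 1/(s - 7).

1/(s - 7)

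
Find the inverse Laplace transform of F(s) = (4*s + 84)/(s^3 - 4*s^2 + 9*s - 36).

Factor the denominator: s^3 - 4*s^2 + 9*s - 36 = (s - 4)*(s^2 + 9).
Partial fraction decomposition gives [4/(s - 4)] + [-4*s/(s^2 + 9)] + [-12/(s^2 + 9)].
Invert each term: 4/(s - 4) ↔ 4e^(4t); -4·s/(s^2 + 9) ↔ -4cos(3t); -4·3/(s^2 + 9) ↔ -4sin(3t).

4*exp(4*t) - 4*sin(3*t) - 4*cos(3*t)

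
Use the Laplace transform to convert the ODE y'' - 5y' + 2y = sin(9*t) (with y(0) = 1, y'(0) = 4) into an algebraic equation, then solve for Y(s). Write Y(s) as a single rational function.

Y(s) = (s^3 - s^2 + 81*s - 72)/(s^4 - 5*s^3 + 83*s^2 - 405*s + 162)

Laplace-transform each side.
With L{y''} = s^2 Y - s·y(0) - y'(0) and L{y'} = sY - y(0), with y(0) = 1, y'(0) = 4: the LHS transforms to (s^2 - 5*s + 2)Y - (s - 1).
The right side is L{sin(9*t)} = 9/(s^2 + 81).
So (s^2 - 5*s + 2)Y = 9/(s^2 + 81) + (s - 1).
Isolate Y and clear denominators.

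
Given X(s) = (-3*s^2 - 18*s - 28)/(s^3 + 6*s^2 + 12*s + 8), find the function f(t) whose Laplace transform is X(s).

f(t) = -2*t^2*exp(-2*t) - 6*t*exp(-2*t) - 3*exp(-2*t)

Factor the denominator: s^3 + 6*s^2 + 12*s + 8 = (s + 2)^3.
Partial fraction decomposition gives [-3/(s + 2)] + [-6/(s + 2)^2] + [-4/(s + 2)^3].
Invert each term: -3/(s + 2) ↔ -3e^(-2t); -6/(s + 2)^2 ↔ -6t·e^(-2t); -4/(s + 2)^3 ↔ (-2)t^2·e^(-2t).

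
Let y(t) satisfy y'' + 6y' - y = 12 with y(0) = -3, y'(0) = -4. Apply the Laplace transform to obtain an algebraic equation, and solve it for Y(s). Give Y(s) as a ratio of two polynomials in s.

Transform both sides with L{·}.
The derivative rules (L{y''} = s^2 Y - s·y(0) - y'(0) and L{y'} = sY - y(0), with y(0) = -3, y'(0) = -4) turn the left side into (s^2 + 6*s - 1)Y - (-3*s - 22).
The right side is L{12} = 12/s.
So (s^2 + 6*s - 1)Y = 12/s + (-3*s - 22).
Solve for Y(s) and write it as one ratio of polynomials.

Y(s) = (-3*s^2 - 22*s + 12)/(s^3 + 6*s^2 - s)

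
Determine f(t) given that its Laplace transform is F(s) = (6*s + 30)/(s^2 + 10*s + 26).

Rewrite the denominator: s^2 + 10*s + 26 = (s + 5)^2 + 1.
The form in (s + 5) signals a first-shifting-theorem factor e^(-5t).
Since L{cos(t)} = s/(s^2 + 1), the inverse is e^(-5*t)*cos(t), scaled by 6.

f(t) = 6*exp(-5*t)*cos(t)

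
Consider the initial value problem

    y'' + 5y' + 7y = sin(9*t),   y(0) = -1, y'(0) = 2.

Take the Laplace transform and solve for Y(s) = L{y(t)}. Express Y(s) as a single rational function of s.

Y(s) = (-s^3 - 3*s^2 - 81*s - 234)/(s^4 + 5*s^3 + 88*s^2 + 405*s + 567)

Laplace-transform each side.
The derivative rules (L{y''} = s^2 Y - s·y(0) - y'(0) and L{y'} = sY - y(0), with y(0) = -1, y'(0) = 2) turn the left side into (s^2 + 5*s + 7)Y - (-s - 3).
The right side is L{sin(9*t)} = 9/(s^2 + 81).
So (s^2 + 5*s + 7)Y = 9/(s^2 + 81) + (-s - 3).
Solve for Y(s) and write it as one ratio of polynomials.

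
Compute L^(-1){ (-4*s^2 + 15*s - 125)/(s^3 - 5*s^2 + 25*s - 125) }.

-3*exp(5*t) + 2*sin(5*t) - cos(5*t)

Factor the denominator: s^3 - 5*s^2 + 25*s - 125 = (s - 5)*(s^2 + 25).
Partial fraction decomposition gives [-3/(s - 5)] + [-s/(s^2 + 25)] + [10/(s^2 + 25)].
Invert each term: -3/(s - 5) ↔ -3e^(5t); -1·s/(s^2 + 25) ↔ -cos(5t); 2·5/(s^2 + 25) ↔ 2sin(5t).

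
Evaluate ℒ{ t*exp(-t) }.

L{e^(-t)} = 1/(s + 1).
Then apply L{t·g(t)} = -d/ds[G(s)] with G(s) = 1/(s + 1):
differentiating 1 time and applying the sign gives (s + 1)^(-2).

(s + 1)^(-2)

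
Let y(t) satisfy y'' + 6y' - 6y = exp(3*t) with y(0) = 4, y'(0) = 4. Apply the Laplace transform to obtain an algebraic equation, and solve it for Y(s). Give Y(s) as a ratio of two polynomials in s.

Y(s) = (4*s^2 + 16*s - 83)/(s^3 + 3*s^2 - 24*s + 18)

Take the Laplace transform of both sides.
Using L{y''} = s^2 Y - s·y(0) - y'(0) and L{y'} = sY - y(0), with y(0) = 4, y'(0) = 4, the left side becomes (s^2 + 6*s - 6)Y - (4*s + 28).
The right side is L{exp(3*t)} = 1/(s - 3).
So (s^2 + 6*s - 6)Y = 1/(s - 3) + (4*s + 28).
Solve for Y(s) and write it as one ratio of polynomials.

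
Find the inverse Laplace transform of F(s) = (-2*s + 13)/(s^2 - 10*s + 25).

3*t*exp(5*t) - 2*exp(5*t)

Factor the denominator: s^2 - 10*s + 25 = (s - 5)^2.
Partial fraction decomposition gives [-2/(s - 5)] + [3/(s - 5)^2].
Invert each term: -2/(s - 5) ↔ -2e^(5t); 3/(s - 5)^2 ↔ 3t·e^(5t).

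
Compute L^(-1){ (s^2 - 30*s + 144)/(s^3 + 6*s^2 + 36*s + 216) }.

-sin(6*t) - 4*cos(6*t) + 5*exp(-6*t)

Factor the denominator: s^3 + 6*s^2 + 36*s + 216 = (s + 6)*(s^2 + 36).
Partial fraction decomposition gives [5/(s + 6)] + [-4*s/(s^2 + 36)] + [-6/(s^2 + 36)].
Invert each term: 5/(s + 6) ↔ 5e^(-6t); -4·s/(s^2 + 36) ↔ -4cos(6t); -1·6/(s^2 + 36) ↔ -sin(6t).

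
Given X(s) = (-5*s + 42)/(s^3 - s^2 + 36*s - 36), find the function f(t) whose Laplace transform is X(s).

Factor the denominator: s^3 - s^2 + 36*s - 36 = (s - 1)*(s^2 + 36).
Partial fraction decomposition gives [1/(s - 1)] + [-s/(s^2 + 36)] + [-6/(s^2 + 36)].
Invert each term: 1/(s - 1) ↔ e^(t); -1·s/(s^2 + 36) ↔ -cos(6t); -1·6/(s^2 + 36) ↔ -sin(6t).

f(t) = exp(t) - sin(6*t) - cos(6*t)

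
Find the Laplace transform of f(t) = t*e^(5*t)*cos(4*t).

(s - 9)*(s - 1)/(s^2 - 10*s + 41)^2

L{cos(4t)} = s/(s^2 + 16).
Multiplying by e^(5t) shifts s → s - 5, so L{e^(5*t)*cos(4*t)} = (s - 5)/((s - 5)^2 + 16).
Then apply L{t·g(t)} = -d/ds[G(s)] with G(s) = (s - 5)/((s - 5)^2 + 16):
differentiating 1 time and applying the sign gives (s - 9)*(s - 1)/(s^2 - 10*s + 41)^2.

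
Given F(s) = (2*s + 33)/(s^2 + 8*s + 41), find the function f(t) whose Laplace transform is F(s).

Complete the square in the denominator: s^2 + 8*s + 41 = (s + 4)^2 + 5^2.
Split the numerator to match: 2*s + 33 = 2·(s + 4) + 5·5.
Invert each term: 2·(s + 4)/((s + 4)^2 + 25) ↔ 2e^(-4t)cos(5t); 5·5/((s + 4)^2 + 25) ↔ 5e^(-4t)sin(5t).

f(t) = 5*exp(-4*t)*sin(5*t) + 2*exp(-4*t)*cos(5*t)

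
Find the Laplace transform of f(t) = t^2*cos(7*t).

L{cos(7t)} = s/(s^2 + 49).
Then apply L{t^2·g(t)} = (-1)^2 d^2/ds^2[G(s)] with G(s) = s/(s^2 + 49):
differentiating 2 times and applying the sign gives 2*s*(s^2 - 147)/(s^2 + 49)^3.

2*s*(s^2 - 147)/(s^2 + 49)^3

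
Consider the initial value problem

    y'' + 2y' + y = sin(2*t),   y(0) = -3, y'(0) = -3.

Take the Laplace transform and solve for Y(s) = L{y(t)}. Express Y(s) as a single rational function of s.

Y(s) = (-3*s^3 - 9*s^2 - 12*s - 34)/(s^4 + 2*s^3 + 5*s^2 + 8*s + 4)

Laplace-transform each side.
Using L{y''} = s^2 Y - s·y(0) - y'(0) and L{y'} = sY - y(0), with y(0) = -3, y'(0) = -3, the left side becomes (s^2 + 2*s + 1)Y - (-3*s - 9).
The right side is L{sin(2*t)} = 2/(s^2 + 4).
So (s^2 + 2*s + 1)Y = 2/(s^2 + 4) + (-3*s - 9).
Solve for Y(s) and write it as one ratio of polynomials.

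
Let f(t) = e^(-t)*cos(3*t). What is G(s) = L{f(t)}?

L{cos(3t)} = s/(s^2 + 9).
By the first shifting theorem, multiplying by e^(-t) replaces s with s + 1.

G(s) = (s + 1)/((s + 1)^2 + 9)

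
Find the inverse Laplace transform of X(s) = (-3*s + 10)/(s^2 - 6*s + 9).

Factor the denominator: s^2 - 6*s + 9 = (s - 3)^2.
Partial fraction decomposition gives [-3/(s - 3)] + [(s - 3)^(-2)].
Invert each term: -3/(s - 3) ↔ -3e^(3t); 1/(s - 3)^2 ↔ t·e^(3t).

t*exp(3*t) - 3*exp(3*t)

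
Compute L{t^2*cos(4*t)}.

2*s*(s^2 - 48)/(s^2 + 16)^3

L{cos(4t)} = s/(s^2 + 16).
Then apply L{t^2·g(t)} = (-1)^2 d^2/ds^2[G(s)] with G(s) = s/(s^2 + 16):
differentiating 2 times and applying the sign gives 2*s*(s^2 - 48)/(s^2 + 16)^3.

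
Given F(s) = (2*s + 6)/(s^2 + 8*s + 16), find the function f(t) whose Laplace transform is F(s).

f(t) = -2*t*exp(-4*t) + 2*exp(-4*t)

Factor the denominator: s^2 + 8*s + 16 = (s + 4)^2.
Partial fraction decomposition gives [2/(s + 4)] + [-2/(s + 4)^2].
Invert each term: 2/(s + 4) ↔ 2e^(-4t); -2/(s + 4)^2 ↔ -2t·e^(-4t).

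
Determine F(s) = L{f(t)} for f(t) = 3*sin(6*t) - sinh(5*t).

F(s) = 18/(s^2 + 36) - 5/(s^2 - 25)

By linearity of the Laplace transform, transform each term separately.
(-1)·[L{sinh(5t)} = 5/(s^2 - 25)]; (3)·[L{sin(6t)} = 6/(s^2 + 36)].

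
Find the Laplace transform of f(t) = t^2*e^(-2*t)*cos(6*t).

2*(s + 2)*(s^2 + 4*s - 104)/(s^2 + 4*s + 40)^3

L{cos(6t)} = s/(s^2 + 36).
Multiplying by e^(-2t) shifts s → s + 2, so L{e^(-2*t)*cos(6*t)} = (s + 2)/((s + 2)^2 + 36).
Then apply L{t^2·g(t)} = (-1)^2 d^2/ds^2[G(s)] with G(s) = (s + 2)/((s + 2)^2 + 36):
differentiating 2 times and applying the sign gives 2*(s + 2)*(s^2 + 4*s - 104)/(s^2 + 4*s + 40)^3.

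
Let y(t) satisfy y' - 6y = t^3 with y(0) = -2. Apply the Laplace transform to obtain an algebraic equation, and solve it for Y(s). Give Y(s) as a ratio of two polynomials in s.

Transform both sides with L{·}.
Using L{y'} = sY - y(0) = sY - (-2), the left side becomes (s - 6)Y - (-2).
The right side is L{t^3} = 6/s^4.
So (s - 6)Y = 6/s^4 + (-2).
Isolate Y and clear denominators.

Y(s) = (-2*s^4 + 6)/(s^5 - 6*s^4)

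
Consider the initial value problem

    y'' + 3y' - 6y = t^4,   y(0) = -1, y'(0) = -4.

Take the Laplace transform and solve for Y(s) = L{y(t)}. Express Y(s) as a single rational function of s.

Apply the Laplace transform to the equation.
The derivative rules (L{y''} = s^2 Y - s·y(0) - y'(0) and L{y'} = sY - y(0), with y(0) = -1, y'(0) = -4) turn the left side into (s^2 + 3*s - 6)Y - (-s - 7).
The right side is L{t^4} = 24/s^5.
So (s^2 + 3*s - 6)Y = 24/s^5 + (-s - 7).
Solve for Y(s) and write it as one ratio of polynomials.

Y(s) = (-s^6 - 7*s^5 + 24)/(s^7 + 3*s^6 - 6*s^5)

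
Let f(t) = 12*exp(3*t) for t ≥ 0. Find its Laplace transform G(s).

G(s) = 12/(s - 3)

L{12} = 12/s.
By the first shifting theorem, multiplying by e^(3t) replaces s with s - 3.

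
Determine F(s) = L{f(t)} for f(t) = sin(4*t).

F(s) = 4/(s^2 + 16)

L{sin(4t)} = 4/(s^2 + 16).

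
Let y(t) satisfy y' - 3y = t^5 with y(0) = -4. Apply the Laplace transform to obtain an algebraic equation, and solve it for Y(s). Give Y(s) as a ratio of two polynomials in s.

Transform both sides with L{·}.
Using L{y'} = sY - y(0) = sY - (-4), the left side becomes (s - 3)Y - (-4).
The right side is L{t^5} = 120/s^6.
So (s - 3)Y = 120/s^6 + (-4).
Divide through and combine into a single rational function.

Y(s) = (-4*s^6 + 120)/(s^7 - 3*s^6)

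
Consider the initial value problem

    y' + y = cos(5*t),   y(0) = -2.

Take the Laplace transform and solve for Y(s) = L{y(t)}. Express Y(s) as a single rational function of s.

Y(s) = (-2*s^2 + s - 50)/(s^3 + s^2 + 25*s + 25)

Transform both sides with L{·}.
Using L{y'} = sY - y(0) = sY - (-2), the left side becomes (s + 1)Y - (-2).
The right side is L{cos(5*t)} = s/(s^2 + 25).
So (s + 1)Y = s/(s^2 + 25) + (-2).
Solve for Y(s) and write it as one ratio of polynomials.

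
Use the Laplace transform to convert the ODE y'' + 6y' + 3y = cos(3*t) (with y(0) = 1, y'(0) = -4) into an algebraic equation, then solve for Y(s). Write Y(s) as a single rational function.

Take the Laplace transform of both sides.
Using L{y''} = s^2 Y - s·y(0) - y'(0) and L{y'} = sY - y(0), with y(0) = 1, y'(0) = -4, the left side becomes (s^2 + 6*s + 3)Y - (s + 2).
The right side is L{cos(3*t)} = s/(s^2 + 9).
So (s^2 + 6*s + 3)Y = s/(s^2 + 9) + (s + 2).
Isolate Y and clear denominators.

Y(s) = (s^3 + 2*s^2 + 10*s + 18)/(s^4 + 6*s^3 + 12*s^2 + 54*s + 27)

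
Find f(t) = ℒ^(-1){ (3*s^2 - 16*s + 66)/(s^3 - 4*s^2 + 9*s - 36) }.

f(t) = 2*exp(4*t) - 4*sin(3*t) + cos(3*t)

Factor the denominator: s^3 - 4*s^2 + 9*s - 36 = (s - 4)*(s^2 + 9).
Partial fraction decomposition gives [2/(s - 4)] + [s/(s^2 + 9)] + [-12/(s^2 + 9)].
Invert each term: 2/(s - 4) ↔ 2e^(4t); 1·s/(s^2 + 9) ↔ cos(3t); -4·3/(s^2 + 9) ↔ -4sin(3t).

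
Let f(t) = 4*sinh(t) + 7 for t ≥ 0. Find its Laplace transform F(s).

F(s) = 4/(s^2 - 1) + 7/s

The transform is linear, so treat each term independently.
L{7} = 7/s; (4)·[L{sinh(t)} = 1/(s^2 - 1)].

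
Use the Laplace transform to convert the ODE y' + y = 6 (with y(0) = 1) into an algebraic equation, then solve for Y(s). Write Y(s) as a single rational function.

Y(s) = (s + 6)/(s^2 + s)

Transform both sides with L{·}.
Using L{y'} = sY - y(0) = sY - 1, the left side becomes (s + 1)Y - (1).
The right side is L{6} = 6/s.
So (s + 1)Y = 6/s + (1).
Solve for Y(s) and write it as one ratio of polynomials.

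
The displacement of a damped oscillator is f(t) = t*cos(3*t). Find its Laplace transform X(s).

X(s) = (s - 3)*(s + 3)/(s^2 + 9)^2

L{cos(3t)} = s/(s^2 + 9).
Then apply L{t·g(t)} = -d/ds[G(s)] with G(s) = s/(s^2 + 9):
differentiating 1 time and applying the sign gives (s - 3)*(s + 3)/(s^2 + 9)^2.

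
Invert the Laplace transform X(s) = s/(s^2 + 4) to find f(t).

Since L{cos(2t)} = s/(s^2 + 4), the inverse is cos(2*t).

f(t) = cos(2*t)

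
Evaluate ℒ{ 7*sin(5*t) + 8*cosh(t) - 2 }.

8*s/(s^2 - 1) + 35/(s^2 + 25) - 2/s

By linearity of the Laplace transform, transform each term separately.
L{-2} = -2/s; (8)·[L{cosh(t)} = s/(s^2 - 1)]; (7)·[L{sin(5t)} = 5/(s^2 + 25)].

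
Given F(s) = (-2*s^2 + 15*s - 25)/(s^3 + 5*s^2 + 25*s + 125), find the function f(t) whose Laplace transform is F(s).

f(t) = 2*sin(5*t) + cos(5*t) - 3*exp(-5*t)

Factor the denominator: s^3 + 5*s^2 + 25*s + 125 = (s + 5)*(s^2 + 25).
Partial fraction decomposition gives [-3/(s + 5)] + [s/(s^2 + 25)] + [10/(s^2 + 25)].
Invert each term: -3/(s + 5) ↔ -3e^(-5t); 1·s/(s^2 + 25) ↔ cos(5t); 2·5/(s^2 + 25) ↔ 2sin(5t).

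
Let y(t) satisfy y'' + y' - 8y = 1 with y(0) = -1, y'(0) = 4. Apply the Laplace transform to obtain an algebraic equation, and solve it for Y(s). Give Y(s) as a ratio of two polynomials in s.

Y(s) = (-s^2 + 3*s + 1)/(s^3 + s^2 - 8*s)

Take the Laplace transform of both sides.
The derivative rules (L{y''} = s^2 Y - s·y(0) - y'(0) and L{y'} = sY - y(0), with y(0) = -1, y'(0) = 4) turn the left side into (s^2 + s - 8)Y - (-s + 3).
The right side is L{1} = 1/s.
So (s^2 + s - 8)Y = 1/s + (-s + 3).
Isolate Y and clear denominators.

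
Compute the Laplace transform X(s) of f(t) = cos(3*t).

X(s) = s/(s^2 + 9)

L{cos(3t)} = s/(s^2 + 9).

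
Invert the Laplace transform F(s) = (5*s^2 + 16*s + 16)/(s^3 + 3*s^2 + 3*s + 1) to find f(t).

f(t) = 5*t^2*exp(-t)/2 + 6*t*exp(-t) + 5*exp(-t)

Factor the denominator: s^3 + 3*s^2 + 3*s + 1 = (s + 1)^3.
Partial fraction decomposition gives [5/(s + 1)] + [6/(s + 1)^2] + [5/(s + 1)^3].
Invert each term: 5/(s + 1) ↔ 5e^(-t); 6/(s + 1)^2 ↔ 6t·e^(-t); 5/(s + 1)^3 ↔ (5/2)t^2·e^(-t).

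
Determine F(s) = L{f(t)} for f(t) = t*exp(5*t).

L{e^(5t)} = 1/(s - 5).
Then apply L{t·g(t)} = -d/ds[G(s)] with G(s) = 1/(s - 5):
differentiating 1 time and applying the sign gives (s - 5)^(-2).

F(s) = (s - 5)^(-2)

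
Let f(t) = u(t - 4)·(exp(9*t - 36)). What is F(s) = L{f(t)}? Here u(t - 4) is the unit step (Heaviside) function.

F(s) = exp(-4*s)/(s - 9)

By the second shifting theorem, L{u(t - c)·g(t - c)} = e^(-cs)·G(s) with c = 4 and G(s) = L{g(t)}.
L{e^(9t)} = 1/(s - 9).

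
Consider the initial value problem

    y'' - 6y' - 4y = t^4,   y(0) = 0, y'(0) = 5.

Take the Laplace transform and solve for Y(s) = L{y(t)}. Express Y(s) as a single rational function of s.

Transform both sides with L{·}.
Using L{y''} = s^2 Y - s·y(0) - y'(0) and L{y'} = sY - y(0), with y(0) = 0, y'(0) = 5, the left side becomes (s^2 - 6*s - 4)Y - (5).
The right side is L{t^4} = 24/s^5.
So (s^2 - 6*s - 4)Y = 24/s^5 + (5).
Isolate Y and clear denominators.

Y(s) = (5*s^5 + 24)/(s^7 - 6*s^6 - 4*s^5)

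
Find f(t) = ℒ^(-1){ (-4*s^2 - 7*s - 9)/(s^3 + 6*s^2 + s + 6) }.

Factor the denominator: s^3 + 6*s^2 + s + 6 = (s + 6)*(s^2 + 1).
Partial fraction decomposition gives [-3/(s + 6)] + [-s/(s^2 + 1)] + [-1/(s^2 + 1)].
Invert each term: -3/(s + 6) ↔ -3e^(-6t); -1·s/(s^2 + 1) ↔ -cos(t); -1·1/(s^2 + 1) ↔ -sin(t).

f(t) = -sin(t) - cos(t) - 3*exp(-6*t)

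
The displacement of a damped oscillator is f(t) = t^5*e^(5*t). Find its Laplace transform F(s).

L{t^5} = 5!/s^6 = 120/s^6.
By the first shifting theorem, multiplying by e^(5t) replaces s with s - 5.

F(s) = 120/(s - 5)^6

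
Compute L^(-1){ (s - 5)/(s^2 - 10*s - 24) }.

Rewrite the denominator: s^2 - 10*s - 24 = (s - 5)^2 - 49.
The form in (s - 5) signals a first-shifting-theorem factor e^(5t).
Since L{cosh(7t)} = s/(s^2 - 49), the inverse is e^(5*t)*cosh(7*t).

exp(5*t)*cosh(7*t)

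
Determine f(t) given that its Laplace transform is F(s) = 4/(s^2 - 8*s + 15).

Rewrite the denominator: s^2 - 8*s + 15 = (s - 4)^2 - 1.
The form in (s - 4) signals a first-shifting-theorem factor e^(4t).
Since L{sinh(t)} = 1/(s^2 - 1), the inverse is exp(4*t)*sinh(t), scaled by 4.

f(t) = 4*exp(4*t)*sinh(t)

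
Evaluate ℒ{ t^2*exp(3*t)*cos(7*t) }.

2*(s - 3)*(s^2 - 6*s - 138)/(s^2 - 6*s + 58)^3

L{cos(7t)} = s/(s^2 + 49).
Multiplying by e^(3t) shifts s → s - 3, so L{exp(3*t)*cos(7*t)} = (s - 3)/((s - 3)^2 + 49).
Then apply L{t^2·g(t)} = (-1)^2 d^2/ds^2[G(s)] with G(s) = (s - 3)/((s - 3)^2 + 49):
differentiating 2 times and applying the sign gives 2*(s - 3)*(s^2 - 6*s - 138)/(s^2 - 6*s + 58)^3.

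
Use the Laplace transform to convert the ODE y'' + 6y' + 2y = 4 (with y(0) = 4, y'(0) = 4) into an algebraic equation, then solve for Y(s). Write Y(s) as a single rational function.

Take the Laplace transform of both sides.
Using L{y''} = s^2 Y - s·y(0) - y'(0) and L{y'} = sY - y(0), with y(0) = 4, y'(0) = 4, the left side becomes (s^2 + 6*s + 2)Y - (4*s + 28).
The right side is L{4} = 4/s.
So (s^2 + 6*s + 2)Y = 4/s + (4*s + 28).
Divide through and combine into a single rational function.

Y(s) = (4*s^2 + 28*s + 4)/(s^3 + 6*s^2 + 2*s)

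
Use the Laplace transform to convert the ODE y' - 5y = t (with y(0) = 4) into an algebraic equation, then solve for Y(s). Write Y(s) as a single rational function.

Y(s) = (4*s^2 + 1)/(s^3 - 5*s^2)

Laplace-transform each side.
Using L{y'} = sY - y(0) = sY - 4, the left side becomes (s - 5)Y - (4).
The right side is L{t} = s^(-2).
So (s - 5)Y = s^(-2) + (4).
Solve for Y(s) and write it as one ratio of polynomials.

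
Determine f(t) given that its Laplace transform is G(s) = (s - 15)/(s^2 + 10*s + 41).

Complete the square in the denominator: s^2 + 10*s + 41 = (s + 5)^2 + 4^2.
Split the numerator to match: s - 15 = 1·(s + 5) - 5·4.
Invert each term: 1·(s + 5)/((s + 5)^2 + 16) ↔ e^(-5t)cos(4t); -5·4/((s + 5)^2 + 16) ↔ -5e^(-5t)sin(4t).

f(t) = -5*exp(-5*t)*sin(4*t) + exp(-5*t)*cos(4*t)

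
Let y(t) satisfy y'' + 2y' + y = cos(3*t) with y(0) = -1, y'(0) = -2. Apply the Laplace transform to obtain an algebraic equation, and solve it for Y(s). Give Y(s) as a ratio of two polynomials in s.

Y(s) = (-s^3 - 4*s^2 - 8*s - 36)/(s^4 + 2*s^3 + 10*s^2 + 18*s + 9)

Laplace-transform each side.
The derivative rules (L{y''} = s^2 Y - s·y(0) - y'(0) and L{y'} = sY - y(0), with y(0) = -1, y'(0) = -2) turn the left side into (s^2 + 2*s + 1)Y - (-s - 4).
The right side is L{cos(3*t)} = s/(s^2 + 9).
So (s^2 + 2*s + 1)Y = s/(s^2 + 9) + (-s - 4).
Divide through and combine into a single rational function.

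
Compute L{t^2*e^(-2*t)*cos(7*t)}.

2*(s + 2)*(s^2 + 4*s - 143)/(s^2 + 4*s + 53)^3

L{cos(7t)} = s/(s^2 + 49).
Multiplying by e^(-2t) shifts s → s + 2, so L{e^(-2*t)*cos(7*t)} = (s + 2)/((s + 2)^2 + 49).
Then apply L{t^2·g(t)} = (-1)^2 d^2/ds^2[G(s)] with G(s) = (s + 2)/((s + 2)^2 + 49):
differentiating 2 times and applying the sign gives 2*(s + 2)*(s^2 + 4*s - 143)/(s^2 + 4*s + 53)^3.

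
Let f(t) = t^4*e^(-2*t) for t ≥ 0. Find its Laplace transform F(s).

L{t^4} = 4!/s^5 = 24/s^5.
By the first shifting theorem, multiplying by e^(-2t) replaces s with s + 2.

F(s) = 24/(s + 2)^5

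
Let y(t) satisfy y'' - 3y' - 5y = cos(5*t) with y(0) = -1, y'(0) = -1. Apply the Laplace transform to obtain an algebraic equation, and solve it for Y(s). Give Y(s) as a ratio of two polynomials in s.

Take the Laplace transform of both sides.
With L{y''} = s^2 Y - s·y(0) - y'(0) and L{y'} = sY - y(0), with y(0) = -1, y'(0) = -1: the LHS transforms to (s^2 - 3*s - 5)Y - (-s + 2).
The right side is L{cos(5*t)} = s/(s^2 + 25).
So (s^2 - 3*s - 5)Y = s/(s^2 + 25) + (-s + 2).
Divide through and combine into a single rational function.

Y(s) = (-s^3 + 2*s^2 - 24*s + 50)/(s^4 - 3*s^3 + 20*s^2 - 75*s - 125)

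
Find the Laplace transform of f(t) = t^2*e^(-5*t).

L{e^(-5t)} = 1/(s + 5).
Then apply L{t^2·g(t)} = (-1)^2 d^2/ds^2[H(s)] with H(s) = 1/(s + 5):
differentiating 2 times and applying the sign gives 2/(s + 5)^3.

2/(s + 5)^3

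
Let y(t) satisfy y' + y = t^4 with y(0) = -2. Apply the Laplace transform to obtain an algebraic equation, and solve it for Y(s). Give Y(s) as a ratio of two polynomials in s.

Apply the Laplace transform to the equation.
Using L{y'} = sY - y(0) = sY - (-2), the left side becomes (s + 1)Y - (-2).
The right side is L{t^4} = 24/s^5.
So (s + 1)Y = 24/s^5 + (-2).
Solve for Y(s) and write it as one ratio of polynomials.

Y(s) = (-2*s^5 + 24)/(s^6 + s^5)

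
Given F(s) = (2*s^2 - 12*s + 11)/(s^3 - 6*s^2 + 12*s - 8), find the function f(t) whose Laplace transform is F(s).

f(t) = -5*t^2*exp(2*t)/2 - 4*t*exp(2*t) + 2*exp(2*t)

Factor the denominator: s^3 - 6*s^2 + 12*s - 8 = (s - 2)^3.
Partial fraction decomposition gives [2/(s - 2)] + [-4/(s - 2)^2] + [-5/(s - 2)^3].
Invert each term: 2/(s - 2) ↔ 2e^(2t); -4/(s - 2)^2 ↔ -4t·e^(2t); -5/(s - 2)^3 ↔ (-5/2)t^2·e^(2t).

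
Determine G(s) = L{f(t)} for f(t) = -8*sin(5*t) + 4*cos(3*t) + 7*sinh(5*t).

G(s) = 4*s/(s^2 + 9) - 40/(s^2 + 25) + 35/(s^2 - 25)

By linearity of the Laplace transform, transform each term separately.
(7)·[L{sinh(5t)} = 5/(s^2 - 25)]; (4)·[L{cos(3t)} = s/(s^2 + 9)]; (-8)·[L{sin(5t)} = 5/(s^2 + 25)].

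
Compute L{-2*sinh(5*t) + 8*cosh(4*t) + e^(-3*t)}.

Apply the Laplace transform termwise.
L{e^(-3t)} = 1/(s + 3); (8)·[L{cosh(4t)} = s/(s^2 - 16)]; (-2)·[L{sinh(5t)} = 5/(s^2 - 25)].

8*s/(s^2 - 16) - 10/(s^2 - 25) + 1/(s + 3)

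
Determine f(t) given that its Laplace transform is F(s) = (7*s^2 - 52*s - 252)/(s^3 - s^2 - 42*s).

Factor the denominator: s^3 - s^2 - 42*s = s*(s - 7)*(s + 6).
Partial fraction decomposition gives [6/s] + [4/(s + 6)] + [-3/(s - 7)].
Invert each term: 6/(s - 0) ↔ 6e^(0t); 4/(s + 6) ↔ 4e^(-6t); -3/(s - 7) ↔ -3e^(7t).

f(t) = -3*exp(7*t) + 6 + 4*exp(-6*t)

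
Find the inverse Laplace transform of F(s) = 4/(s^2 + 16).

Since L{sin(4t)} = 4/(s^2 + 16), the inverse is sin(4*t).

sin(4*t)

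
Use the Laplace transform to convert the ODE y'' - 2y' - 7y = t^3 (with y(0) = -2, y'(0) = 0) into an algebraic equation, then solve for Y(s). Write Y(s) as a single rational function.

Transform both sides with L{·}.
With L{y''} = s^2 Y - s·y(0) - y'(0) and L{y'} = sY - y(0), with y(0) = -2, y'(0) = 0: the LHS transforms to (s^2 - 2*s - 7)Y - (-2*s + 4).
The right side is L{t^3} = 6/s^4.
So (s^2 - 2*s - 7)Y = 6/s^4 + (-2*s + 4).
Isolate Y and clear denominators.

Y(s) = (-2*s^5 + 4*s^4 + 6)/(s^6 - 2*s^5 - 7*s^4)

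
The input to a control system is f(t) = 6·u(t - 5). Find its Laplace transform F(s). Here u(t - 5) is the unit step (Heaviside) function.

F(s) = 6*exp(-5*s)/s

By the second shifting theorem, L{u(t - c)·g(t - c)} = e^(-cs)·G(s) with c = 5 and G(s) = L{g(t)}.
L{6} = 6/s.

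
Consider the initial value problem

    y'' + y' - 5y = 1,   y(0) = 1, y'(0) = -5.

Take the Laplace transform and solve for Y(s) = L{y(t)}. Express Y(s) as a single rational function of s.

Take the Laplace transform of both sides.
Using L{y''} = s^2 Y - s·y(0) - y'(0) and L{y'} = sY - y(0), with y(0) = 1, y'(0) = -5, the left side becomes (s^2 + s - 5)Y - (s - 4).
The right side is L{1} = 1/s.
So (s^2 + s - 5)Y = 1/s + (s - 4).
Divide through and combine into a single rational function.

Y(s) = (s^2 - 4*s + 1)/(s^3 + s^2 - 5*s)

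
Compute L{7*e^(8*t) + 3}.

Apply the Laplace transform termwise.
L{3} = 3/s; (7)·[L{e^(8t)} = 1/(s - 8)].

7/(s - 8) + 3/s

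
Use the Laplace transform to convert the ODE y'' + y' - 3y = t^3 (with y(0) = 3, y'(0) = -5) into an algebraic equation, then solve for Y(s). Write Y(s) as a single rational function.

Take the Laplace transform of both sides.
With L{y''} = s^2 Y - s·y(0) - y'(0) and L{y'} = sY - y(0), with y(0) = 3, y'(0) = -5: the LHS transforms to (s^2 + s - 3)Y - (3*s - 2).
The right side is L{t^3} = 6/s^4.
So (s^2 + s - 3)Y = 6/s^4 + (3*s - 2).
Isolate Y and clear denominators.

Y(s) = (3*s^5 - 2*s^4 + 6)/(s^6 + s^5 - 3*s^4)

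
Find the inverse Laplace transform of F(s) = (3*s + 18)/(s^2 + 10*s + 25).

Factor the denominator: s^2 + 10*s + 25 = (s + 5)^2.
Partial fraction decomposition gives [3/(s + 5)] + [3/(s + 5)^2].
Invert each term: 3/(s + 5) ↔ 3e^(-5t); 3/(s + 5)^2 ↔ 3t·e^(-5t).

3*t*exp(-5*t) + 3*exp(-5*t)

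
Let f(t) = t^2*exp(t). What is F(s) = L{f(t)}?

F(s) = 2/(s - 1)^3

L{t^2} = 2!/s^3 = 2/s^3.
By the first shifting theorem, multiplying by e^(t) replaces s with s - 1.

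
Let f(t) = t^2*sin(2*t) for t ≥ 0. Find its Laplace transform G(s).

L{sin(2t)} = 2/(s^2 + 4).
Then apply L{t^2·g(t)} = (-1)^2 d^2/ds^2[H(s)] with H(s) = 2/(s^2 + 4):
differentiating 2 times and applying the sign gives 4*(3*s^2 - 4)/(s^2 + 4)^3.

G(s) = 4*(3*s^2 - 4)/(s^2 + 4)^3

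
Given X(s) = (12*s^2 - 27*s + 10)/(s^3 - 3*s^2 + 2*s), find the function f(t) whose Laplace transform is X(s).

f(t) = 2*exp(2*t) + 5*exp(t) + 5

Factor the denominator: s^3 - 3*s^2 + 2*s = s*(s - 2)*(s - 1).
Partial fraction decomposition gives [2/(s - 2)] + [5/(s - 1)] + [5/s].
Invert each term: 2/(s - 2) ↔ 2e^(2t); 5/(s - 1) ↔ 5e^(t); 5/(s - 0) ↔ 5e^(0t).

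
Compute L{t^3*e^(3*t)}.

6/(s - 3)^4

L{t^3} = 3!/s^4 = 6/s^4.
By the first shifting theorem, multiplying by e^(3t) replaces s with s - 3.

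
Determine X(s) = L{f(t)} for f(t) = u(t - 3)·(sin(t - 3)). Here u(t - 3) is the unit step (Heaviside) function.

By the second shifting theorem, L{u(t - c)·g(t - c)} = e^(-cs)·G(s) with c = 3 and G(s) = L{g(t)}.
L{sin(t)} = 1/(s^2 + 1).

X(s) = exp(-3*s)/(s^2 + 1)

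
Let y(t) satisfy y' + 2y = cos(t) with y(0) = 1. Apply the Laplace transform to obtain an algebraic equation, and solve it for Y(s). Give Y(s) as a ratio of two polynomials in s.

Y(s) = (s^2 + s + 1)/(s^3 + 2*s^2 + s + 2)

Laplace-transform each side.
With L{y'} = sY - y(0) = sY - 1: the LHS transforms to (s + 2)Y - (1).
The right side is L{cos(t)} = s/(s^2 + 1).
So (s + 2)Y = s/(s^2 + 1) + (1).
Isolate Y and clear denominators.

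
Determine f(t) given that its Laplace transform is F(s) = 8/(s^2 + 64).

Since L{sin(8t)} = 8/(s^2 + 64), the inverse is sin(8*t).

f(t) = sin(8*t)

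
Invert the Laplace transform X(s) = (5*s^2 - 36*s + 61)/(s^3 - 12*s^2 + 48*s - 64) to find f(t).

f(t) = -3*t^2*exp(4*t)/2 + 4*t*exp(4*t) + 5*exp(4*t)

Factor the denominator: s^3 - 12*s^2 + 48*s - 64 = (s - 4)^3.
Partial fraction decomposition gives [5/(s - 4)] + [4/(s - 4)^2] + [-3/(s - 4)^3].
Invert each term: 5/(s - 4) ↔ 5e^(4t); 4/(s - 4)^2 ↔ 4t·e^(4t); -3/(s - 4)^3 ↔ (-3/2)t^2·e^(4t).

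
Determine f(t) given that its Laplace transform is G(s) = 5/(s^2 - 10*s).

Rewrite the denominator: s^2 - 10*s = (s - 5)^2 - 25.
The form in (s - 5) signals a first-shifting-theorem factor e^(5t).
Since L{sinh(5t)} = 5/(s^2 - 25), the inverse is exp(5*t)*sinh(5*t).

f(t) = exp(5*t)*sinh(5*t)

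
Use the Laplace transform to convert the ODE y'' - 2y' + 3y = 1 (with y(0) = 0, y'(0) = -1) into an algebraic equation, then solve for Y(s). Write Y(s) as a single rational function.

Y(s) = (-s + 1)/(s^3 - 2*s^2 + 3*s)

Apply the Laplace transform to the equation.
The derivative rules (L{y''} = s^2 Y - s·y(0) - y'(0) and L{y'} = sY - y(0), with y(0) = 0, y'(0) = -1) turn the left side into (s^2 - 2*s + 3)Y - (-1).
The right side is L{1} = 1/s.
So (s^2 - 2*s + 3)Y = 1/s + (-1).
Solve for Y(s) and write it as one ratio of polynomials.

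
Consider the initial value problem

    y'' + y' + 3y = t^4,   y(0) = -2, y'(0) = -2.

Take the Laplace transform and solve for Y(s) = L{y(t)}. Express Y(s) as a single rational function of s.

Y(s) = (-2*s^6 - 4*s^5 + 24)/(s^7 + s^6 + 3*s^5)

Laplace-transform each side.
The derivative rules (L{y''} = s^2 Y - s·y(0) - y'(0) and L{y'} = sY - y(0), with y(0) = -2, y'(0) = -2) turn the left side into (s^2 + s + 3)Y - (-2*s - 4).
The right side is L{t^4} = 24/s^5.
So (s^2 + s + 3)Y = 24/s^5 + (-2*s - 4).
Divide through and combine into a single rational function.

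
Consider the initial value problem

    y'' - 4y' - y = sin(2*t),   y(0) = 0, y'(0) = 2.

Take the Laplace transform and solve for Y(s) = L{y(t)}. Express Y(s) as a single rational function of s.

Y(s) = (2*s^2 + 10)/(s^4 - 4*s^3 + 3*s^2 - 16*s - 4)

Transform both sides with L{·}.
With L{y''} = s^2 Y - s·y(0) - y'(0) and L{y'} = sY - y(0), with y(0) = 0, y'(0) = 2: the LHS transforms to (s^2 - 4*s - 1)Y - (2).
The right side is L{sin(2*t)} = 2/(s^2 + 4).
So (s^2 - 4*s - 1)Y = 2/(s^2 + 4) + (2).
Divide through and combine into a single rational function.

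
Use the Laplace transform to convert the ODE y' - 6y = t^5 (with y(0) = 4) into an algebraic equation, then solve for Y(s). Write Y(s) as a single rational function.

Y(s) = (4*s^6 + 120)/(s^7 - 6*s^6)

Take the Laplace transform of both sides.
With L{y'} = sY - y(0) = sY - 4: the LHS transforms to (s - 6)Y - (4).
The right side is L{t^5} = 120/s^6.
So (s - 6)Y = 120/s^6 + (4).
Isolate Y and clear denominators.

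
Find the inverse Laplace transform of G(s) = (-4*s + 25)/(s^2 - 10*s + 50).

exp(5*t)*sin(5*t) - 4*exp(5*t)*cos(5*t)

Complete the square in the denominator: s^2 - 10*s + 50 = (s - 5)^2 + 5^2.
Split the numerator to match: -4*s + 25 = -4·(s - 5) + 1·5.
Invert each term: -4·(s - 5)/((s - 5)^2 + 25) ↔ -4e^(5t)cos(5t); 1·5/((s - 5)^2 + 25) ↔ e^(5t)sin(5t).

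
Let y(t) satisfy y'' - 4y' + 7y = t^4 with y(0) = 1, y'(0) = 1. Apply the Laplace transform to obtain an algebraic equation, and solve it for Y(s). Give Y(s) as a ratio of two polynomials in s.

Y(s) = (s^6 - 3*s^5 + 24)/(s^7 - 4*s^6 + 7*s^5)

Take the Laplace transform of both sides.
With L{y''} = s^2 Y - s·y(0) - y'(0) and L{y'} = sY - y(0), with y(0) = 1, y'(0) = 1: the LHS transforms to (s^2 - 4*s + 7)Y - (s - 3).
The right side is L{t^4} = 24/s^5.
So (s^2 - 4*s + 7)Y = 24/s^5 + (s - 3).
Solve for Y(s) and write it as one ratio of polynomials.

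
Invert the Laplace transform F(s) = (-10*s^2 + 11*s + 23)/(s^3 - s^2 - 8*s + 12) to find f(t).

Factor the denominator: s^3 - s^2 - 8*s + 12 = (s - 2)^2*(s + 3).
Partial fraction decomposition gives [-6/(s - 2)] + [(s - 2)^(-2)] + [-4/(s + 3)].
Invert each term: -6/(s - 2) ↔ -6e^(2t); 1/(s - 2)^2 ↔ t·e^(2t); -4/(s + 3) ↔ -4e^(-3t).

f(t) = t*exp(2*t) - 6*exp(2*t) - 4*exp(-3*t)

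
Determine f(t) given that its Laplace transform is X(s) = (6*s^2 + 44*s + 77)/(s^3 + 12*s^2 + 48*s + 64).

Factor the denominator: s^3 + 12*s^2 + 48*s + 64 = (s + 4)^3.
Partial fraction decomposition gives [6/(s + 4)] + [-4/(s + 4)^2] + [-3/(s + 4)^3].
Invert each term: 6/(s + 4) ↔ 6e^(-4t); -4/(s + 4)^2 ↔ -4t·e^(-4t); -3/(s + 4)^3 ↔ (-3/2)t^2·e^(-4t).

f(t) = -3*t^2*exp(-4*t)/2 - 4*t*exp(-4*t) + 6*exp(-4*t)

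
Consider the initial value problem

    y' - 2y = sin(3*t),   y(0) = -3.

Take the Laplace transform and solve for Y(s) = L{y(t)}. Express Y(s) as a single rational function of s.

Apply the Laplace transform to the equation.
Using L{y'} = sY - y(0) = sY - (-3), the left side becomes (s - 2)Y - (-3).
The right side is L{sin(3*t)} = 3/(s^2 + 9).
So (s - 2)Y = 3/(s^2 + 9) + (-3).
Divide through and combine into a single rational function.

Y(s) = (-3*s^2 - 24)/(s^3 - 2*s^2 + 9*s - 18)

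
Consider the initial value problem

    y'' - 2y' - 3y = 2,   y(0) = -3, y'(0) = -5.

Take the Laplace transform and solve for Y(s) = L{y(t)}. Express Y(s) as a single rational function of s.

Apply the Laplace transform to the equation.
The derivative rules (L{y''} = s^2 Y - s·y(0) - y'(0) and L{y'} = sY - y(0), with y(0) = -3, y'(0) = -5) turn the left side into (s^2 - 2*s - 3)Y - (-3*s + 1).
The right side is L{2} = 2/s.
So (s^2 - 2*s - 3)Y = 2/s + (-3*s + 1).
Isolate Y and clear denominators.

Y(s) = (-3*s^2 + s + 2)/(s^3 - 2*s^2 - 3*s)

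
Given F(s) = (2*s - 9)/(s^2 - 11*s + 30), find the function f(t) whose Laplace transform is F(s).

f(t) = 3*exp(6*t) - exp(5*t)

Factor the denominator: s^2 - 11*s + 30 = (s - 6)*(s - 5).
Partial fraction decomposition gives [-1/(s - 5)] + [3/(s - 6)].
Invert each term: -1/(s - 5) ↔ -e^(5t); 3/(s - 6) ↔ 3e^(6t).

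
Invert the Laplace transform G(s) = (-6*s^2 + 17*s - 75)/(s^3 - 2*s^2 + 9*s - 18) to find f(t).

Factor the denominator: s^3 - 2*s^2 + 9*s - 18 = (s - 2)*(s^2 + 9).
Partial fraction decomposition gives [-5/(s - 2)] + [-s/(s^2 + 9)] + [15/(s^2 + 9)].
Invert each term: -5/(s - 2) ↔ -5e^(2t); -1·s/(s^2 + 9) ↔ -cos(3t); 5·3/(s^2 + 9) ↔ 5sin(3t).

f(t) = -5*exp(2*t) + 5*sin(3*t) - cos(3*t)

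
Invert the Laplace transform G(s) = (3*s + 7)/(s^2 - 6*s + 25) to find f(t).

f(t) = 4*exp(3*t)*sin(4*t) + 3*exp(3*t)*cos(4*t)

Complete the square in the denominator: s^2 - 6*s + 25 = (s - 3)^2 + 4^2.
Split the numerator to match: 3*s + 7 = 3·(s - 3) + 4·4.
Invert each term: 3·(s - 3)/((s - 3)^2 + 16) ↔ 3e^(3t)cos(4t); 4·4/((s - 3)^2 + 16) ↔ 4e^(3t)sin(4t).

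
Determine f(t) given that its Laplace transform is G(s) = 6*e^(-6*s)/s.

The factor e^(-6s) signals a time shift by c = 6 (second shifting theorem).
L{6} = 6/s, so L^-1{6/s} = 6.
Hence the inverse is u(t - 6) times that function evaluated at t - 6.

f(t) = Heaviside(t - 6)*(6)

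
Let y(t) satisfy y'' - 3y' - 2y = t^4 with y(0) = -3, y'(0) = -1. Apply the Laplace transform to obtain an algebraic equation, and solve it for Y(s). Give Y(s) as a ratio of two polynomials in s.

Y(s) = (-3*s^6 + 8*s^5 + 24)/(s^7 - 3*s^6 - 2*s^5)

Transform both sides with L{·}.
With L{y''} = s^2 Y - s·y(0) - y'(0) and L{y'} = sY - y(0), with y(0) = -3, y'(0) = -1: the LHS transforms to (s^2 - 3*s - 2)Y - (-3*s + 8).
The right side is L{t^4} = 24/s^5.
So (s^2 - 3*s - 2)Y = 24/s^5 + (-3*s + 8).
Divide through and combine into a single rational function.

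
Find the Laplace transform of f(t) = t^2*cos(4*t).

L{cos(4t)} = s/(s^2 + 16).
Then apply L{t^2·g(t)} = (-1)^2 d^2/ds^2[G(s)] with G(s) = s/(s^2 + 16):
differentiating 2 times and applying the sign gives 2*s*(s^2 - 48)/(s^2 + 16)^3.

2*s*(s^2 - 48)/(s^2 + 16)^3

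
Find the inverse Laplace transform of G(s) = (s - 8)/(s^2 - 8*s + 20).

-2*exp(4*t)*sin(2*t) + exp(4*t)*cos(2*t)

Complete the square in the denominator: s^2 - 8*s + 20 = (s - 4)^2 + 2^2.
Split the numerator to match: s - 8 = 1·(s - 4) - 2·2.
Invert each term: 1·(s - 4)/((s - 4)^2 + 4) ↔ e^(4t)cos(2t); -2·2/((s - 4)^2 + 4) ↔ -2e^(4t)sin(2t).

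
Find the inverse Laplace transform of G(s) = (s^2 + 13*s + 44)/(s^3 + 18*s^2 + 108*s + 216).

t^2*exp(-6*t) + t*exp(-6*t) + exp(-6*t)

Factor the denominator: s^3 + 18*s^2 + 108*s + 216 = (s + 6)^3.
Partial fraction decomposition gives [1/(s + 6)] + [(s + 6)^(-2)] + [2/(s + 6)^3].
Invert each term: 1/(s + 6) ↔ e^(-6t); 1/(s + 6)^2 ↔ t·e^(-6t); 2/(s + 6)^3 ↔ (1)t^2·e^(-6t).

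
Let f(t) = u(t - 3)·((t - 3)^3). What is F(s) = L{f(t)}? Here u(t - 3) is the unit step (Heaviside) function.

F(s) = 6*exp(-3*s)/s^4

By the second shifting theorem, L{u(t - c)·g(t - c)} = e^(-cs)·G(s) with c = 3 and G(s) = L{g(t)}.
L{t^3} = 3!/s^4 = 6/s^4.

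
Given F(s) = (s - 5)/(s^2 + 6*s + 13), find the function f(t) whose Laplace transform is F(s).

f(t) = -4*exp(-3*t)*sin(2*t) + exp(-3*t)*cos(2*t)

Complete the square in the denominator: s^2 + 6*s + 13 = (s + 3)^2 + 2^2.
Split the numerator to match: s - 5 = 1·(s + 3) - 4·2.
Invert each term: 1·(s + 3)/((s + 3)^2 + 4) ↔ e^(-3t)cos(2t); -4·2/((s + 3)^2 + 4) ↔ -4e^(-3t)sin(2t).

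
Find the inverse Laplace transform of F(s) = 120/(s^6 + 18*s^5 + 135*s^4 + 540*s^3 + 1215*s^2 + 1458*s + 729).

t^5*exp(-3*t)

Rewrite the denominator: s^6 + 18*s^5 + 135*s^4 + 540*s^3 + 1215*s^2 + 1458*s + 729 = (s + 3)^6.
The form in (s + 3) signals a first-shifting-theorem factor e^(-3t).
Since L{t^5} = 5!/s^6 = 120/s^6, the inverse is t^5*e^(-3*t).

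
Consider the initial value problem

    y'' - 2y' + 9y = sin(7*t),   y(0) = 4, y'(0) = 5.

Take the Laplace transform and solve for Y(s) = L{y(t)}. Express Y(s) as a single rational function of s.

Y(s) = (4*s^3 - 3*s^2 + 196*s - 140)/(s^4 - 2*s^3 + 58*s^2 - 98*s + 441)

Transform both sides with L{·}.
With L{y''} = s^2 Y - s·y(0) - y'(0) and L{y'} = sY - y(0), with y(0) = 4, y'(0) = 5: the LHS transforms to (s^2 - 2*s + 9)Y - (4*s - 3).
The right side is L{sin(7*t)} = 7/(s^2 + 49).
So (s^2 - 2*s + 9)Y = 7/(s^2 + 49) + (4*s - 3).
Solve for Y(s) and write it as one ratio of polynomials.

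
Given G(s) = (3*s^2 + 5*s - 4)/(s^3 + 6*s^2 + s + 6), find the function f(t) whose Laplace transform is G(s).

Factor the denominator: s^3 + 6*s^2 + s + 6 = (s + 6)*(s^2 + 1).
Partial fraction decomposition gives [2/(s + 6)] + [s/(s^2 + 1)] + [-1/(s^2 + 1)].
Invert each term: 2/(s + 6) ↔ 2e^(-6t); 1·s/(s^2 + 1) ↔ cos(t); -1·1/(s^2 + 1) ↔ -sin(t).

f(t) = -sin(t) + cos(t) + 2*exp(-6*t)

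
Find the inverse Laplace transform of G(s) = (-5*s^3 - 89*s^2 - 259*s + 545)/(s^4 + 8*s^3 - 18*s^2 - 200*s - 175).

-5*exp(5*t) - 5*exp(-t) + 3*exp(-5*t) + 2*exp(-7*t)

Factor the denominator: s^4 + 8*s^3 - 18*s^2 - 200*s - 175 = (s - 5)*(s + 1)*(s + 5)*(s + 7).
Partial fraction decomposition gives [-5/(s - 5)] + [3/(s + 5)] + [2/(s + 7)] + [-5/(s + 1)].
Invert each term: -5/(s - 5) ↔ -5e^(5t); 3/(s + 5) ↔ 3e^(-5t); 2/(s + 7) ↔ 2e^(-7t); -5/(s + 1) ↔ -5e^(-t).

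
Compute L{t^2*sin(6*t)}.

L{sin(6t)} = 6/(s^2 + 36).
Then apply L{t^2·g(t)} = (-1)^2 d^2/ds^2[G(s)] with G(s) = 6/(s^2 + 36):
differentiating 2 times and applying the sign gives 36*(s^2 - 12)/(s^2 + 36)^3.

36*(s^2 - 12)/(s^2 + 36)^3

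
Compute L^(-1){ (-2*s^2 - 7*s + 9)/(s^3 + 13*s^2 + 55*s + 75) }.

3*t*exp(-5*t) + 3*exp(-3*t) - 5*exp(-5*t)

Factor the denominator: s^3 + 13*s^2 + 55*s + 75 = (s + 3)*(s + 5)^2.
Partial fraction decomposition gives [-5/(s + 5)] + [3/(s + 5)^2] + [3/(s + 3)].
Invert each term: -5/(s + 5) ↔ -5e^(-5t); 3/(s + 5)^2 ↔ 3t·e^(-5t); 3/(s + 3) ↔ 3e^(-3t).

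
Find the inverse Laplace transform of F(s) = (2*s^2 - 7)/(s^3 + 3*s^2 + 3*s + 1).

-5*t^2*exp(-t)/2 - 4*t*exp(-t) + 2*exp(-t)

Factor the denominator: s^3 + 3*s^2 + 3*s + 1 = (s + 1)^3.
Partial fraction decomposition gives [2/(s + 1)] + [-4/(s + 1)^2] + [-5/(s + 1)^3].
Invert each term: 2/(s + 1) ↔ 2e^(-t); -4/(s + 1)^2 ↔ -4t·e^(-t); -5/(s + 1)^3 ↔ (-5/2)t^2·e^(-t).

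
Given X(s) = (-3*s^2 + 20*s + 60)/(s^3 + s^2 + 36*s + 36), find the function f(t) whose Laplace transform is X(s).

f(t) = 4*sin(6*t) - 4*cos(6*t) + exp(-t)

Factor the denominator: s^3 + s^2 + 36*s + 36 = (s + 1)*(s^2 + 36).
Partial fraction decomposition gives [1/(s + 1)] + [-4*s/(s^2 + 36)] + [24/(s^2 + 36)].
Invert each term: 1/(s + 1) ↔ e^(-t); -4·s/(s^2 + 36) ↔ -4cos(6t); 4·6/(s^2 + 36) ↔ 4sin(6t).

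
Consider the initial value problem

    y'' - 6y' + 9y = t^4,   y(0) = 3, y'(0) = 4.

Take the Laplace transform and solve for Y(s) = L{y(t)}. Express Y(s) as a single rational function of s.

Y(s) = (3*s^6 - 14*s^5 + 24)/(s^7 - 6*s^6 + 9*s^5)

Take the Laplace transform of both sides.
With L{y''} = s^2 Y - s·y(0) - y'(0) and L{y'} = sY - y(0), with y(0) = 3, y'(0) = 4: the LHS transforms to (s^2 - 6*s + 9)Y - (3*s - 14).
The right side is L{t^4} = 24/s^5.
So (s^2 - 6*s + 9)Y = 24/s^5 + (3*s - 14).
Solve for Y(s) and write it as one ratio of polynomials.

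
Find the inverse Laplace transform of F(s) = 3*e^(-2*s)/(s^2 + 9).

Heaviside(t - 2)*(sin(3*t - 6))

The factor e^(-2s) signals a time shift by c = 2 (second shifting theorem).
L{sin(3t)} = 3/(s^2 + 9), so L^-1{3/(s^2 + 9)} = sin(3*t).
Hence the inverse is u(t - 2) times that function evaluated at t - 2.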